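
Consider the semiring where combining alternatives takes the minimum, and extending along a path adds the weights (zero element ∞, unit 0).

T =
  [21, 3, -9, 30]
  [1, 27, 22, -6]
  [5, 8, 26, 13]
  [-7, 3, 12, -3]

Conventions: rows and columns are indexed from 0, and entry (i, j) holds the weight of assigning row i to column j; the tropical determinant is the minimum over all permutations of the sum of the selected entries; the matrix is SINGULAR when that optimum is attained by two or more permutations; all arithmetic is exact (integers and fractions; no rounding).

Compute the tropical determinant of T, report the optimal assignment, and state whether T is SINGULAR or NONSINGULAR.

σ = (0, 1, 2, 3): 21 + 27 + 26 + (-3) = 71
σ = (0, 1, 3, 2): 21 + 27 + 13 + 12 = 73
σ = (0, 2, 1, 3): 21 + 22 + 8 + (-3) = 48
σ = (0, 2, 3, 1): 21 + 22 + 13 + 3 = 59
σ = (0, 3, 1, 2): 21 + (-6) + 8 + 12 = 35
σ = (0, 3, 2, 1): 21 + (-6) + 26 + 3 = 44
σ = (1, 0, 2, 3): 3 + 1 + 26 + (-3) = 27
σ = (1, 0, 3, 2): 3 + 1 + 13 + 12 = 29
σ = (1, 2, 0, 3): 3 + 22 + 5 + (-3) = 27
σ = (1, 2, 3, 0): 3 + 22 + 13 + (-7) = 31
σ = (1, 3, 0, 2): 3 + (-6) + 5 + 12 = 14
σ = (1, 3, 2, 0): 3 + (-6) + 26 + (-7) = 16
σ = (2, 0, 1, 3): (-9) + 1 + 8 + (-3) = -3
σ = (2, 0, 3, 1): (-9) + 1 + 13 + 3 = 8
σ = (2, 1, 0, 3): (-9) + 27 + 5 + (-3) = 20
σ = (2, 1, 3, 0): (-9) + 27 + 13 + (-7) = 24
σ = (2, 3, 0, 1): (-9) + (-6) + 5 + 3 = -7
σ = (2, 3, 1, 0): (-9) + (-6) + 8 + (-7) = -14
σ = (3, 0, 1, 2): 30 + 1 + 8 + 12 = 51
σ = (3, 0, 2, 1): 30 + 1 + 26 + 3 = 60
σ = (3, 1, 0, 2): 30 + 27 + 5 + 12 = 74
σ = (3, 1, 2, 0): 30 + 27 + 26 + (-7) = 76
σ = (3, 2, 0, 1): 30 + 22 + 5 + 3 = 60
σ = (3, 2, 1, 0): 30 + 22 + 8 + (-7) = 53
Optimal value attained by: σ = (2, 3, 1, 0).
Answer: det⊕(T) = -14; verdict: NONSINGULAR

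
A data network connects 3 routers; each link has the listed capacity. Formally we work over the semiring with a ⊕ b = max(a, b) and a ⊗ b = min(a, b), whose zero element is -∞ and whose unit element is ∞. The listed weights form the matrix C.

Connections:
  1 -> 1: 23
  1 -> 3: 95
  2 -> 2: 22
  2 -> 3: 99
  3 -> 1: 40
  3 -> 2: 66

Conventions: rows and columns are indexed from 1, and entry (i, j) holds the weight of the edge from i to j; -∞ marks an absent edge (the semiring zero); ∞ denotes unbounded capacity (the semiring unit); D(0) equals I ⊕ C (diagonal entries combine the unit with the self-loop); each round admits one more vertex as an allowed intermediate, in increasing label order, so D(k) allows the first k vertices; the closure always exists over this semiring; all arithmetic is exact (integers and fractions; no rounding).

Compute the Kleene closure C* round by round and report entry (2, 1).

D(0):
  [∞, -∞, 95]
  [-∞, ∞, 99]
  [40, 66, ∞]
D(1):
  [∞, -∞, 95]
  [-∞, ∞, 99]
  [40, 66, ∞]
D(2):
  [∞, -∞, 95]
  [-∞, ∞, 99]
  [40, 66, ∞]
D(3):
  [∞, 66, 95]
  [40, ∞, 99]
  [40, 66, ∞]
Answer: C*[2][1] = 40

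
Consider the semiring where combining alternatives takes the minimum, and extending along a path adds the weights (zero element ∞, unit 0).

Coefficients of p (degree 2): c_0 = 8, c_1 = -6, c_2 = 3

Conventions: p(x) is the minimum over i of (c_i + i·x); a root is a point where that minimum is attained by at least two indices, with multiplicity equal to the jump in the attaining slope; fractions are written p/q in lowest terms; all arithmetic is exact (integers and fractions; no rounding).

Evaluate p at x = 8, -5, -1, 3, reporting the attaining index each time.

p(8) = min(8+0·8=8, -6+1·8=2, 3+2·8=19) = 2 (attained by i=1)
p(-5) = min(8+0·(-5)=8, -6+1·(-5)=-11, 3+2·(-5)=-7) = -11 (attained by i=1)
p(-1) = min(8+0·(-1)=8, -6+1·(-1)=-7, 3+2·(-1)=1) = -7 (attained by i=1)
p(3) = min(8+0·3=8, -6+1·3=-3, 3+2·3=9) = -3 (attained by i=1)
Answer: p(8) = 2; p(-5) = -11; p(-1) = -7; p(3) = -3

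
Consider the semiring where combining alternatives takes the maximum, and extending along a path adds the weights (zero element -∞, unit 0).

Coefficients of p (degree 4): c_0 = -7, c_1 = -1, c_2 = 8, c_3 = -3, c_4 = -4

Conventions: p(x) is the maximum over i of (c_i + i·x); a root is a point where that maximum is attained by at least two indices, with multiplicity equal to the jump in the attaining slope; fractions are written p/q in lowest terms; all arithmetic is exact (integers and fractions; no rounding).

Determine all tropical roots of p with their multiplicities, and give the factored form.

hull edge (i=0, c=-7) to (i=2, c=8): slope 15/2, span 2
hull edge (i=2, c=8) to (i=4, c=-4): slope -6, span 2
Factored form: p(x) = -4 ⊗ (x ⊕ (-15/2)) ⊗ (x ⊕ (-15/2)) ⊗ (x ⊕ 6) ⊗ (x ⊕ 6)
Answer: roots = -15/2 (mult 2), 6 (mult 2)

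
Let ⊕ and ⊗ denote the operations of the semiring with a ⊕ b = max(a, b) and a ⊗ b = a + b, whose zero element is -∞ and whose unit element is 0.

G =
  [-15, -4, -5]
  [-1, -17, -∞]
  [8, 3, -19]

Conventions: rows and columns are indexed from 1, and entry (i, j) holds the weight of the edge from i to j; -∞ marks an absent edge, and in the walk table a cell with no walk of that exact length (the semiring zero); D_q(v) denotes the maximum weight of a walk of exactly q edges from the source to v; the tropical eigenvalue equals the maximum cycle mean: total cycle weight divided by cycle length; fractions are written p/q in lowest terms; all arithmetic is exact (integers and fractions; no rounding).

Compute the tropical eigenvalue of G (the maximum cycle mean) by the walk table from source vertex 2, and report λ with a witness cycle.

q=0: [-∞, 0, -∞]
q=1: [-1, -17, -∞]
q=2: [-16, -5, -6]
q=3: [2, -3, -21]
Optimal cycle mean attained by: cycle 1->3->1, total (-5) + 8, length 2.
Answer: λ = 3/2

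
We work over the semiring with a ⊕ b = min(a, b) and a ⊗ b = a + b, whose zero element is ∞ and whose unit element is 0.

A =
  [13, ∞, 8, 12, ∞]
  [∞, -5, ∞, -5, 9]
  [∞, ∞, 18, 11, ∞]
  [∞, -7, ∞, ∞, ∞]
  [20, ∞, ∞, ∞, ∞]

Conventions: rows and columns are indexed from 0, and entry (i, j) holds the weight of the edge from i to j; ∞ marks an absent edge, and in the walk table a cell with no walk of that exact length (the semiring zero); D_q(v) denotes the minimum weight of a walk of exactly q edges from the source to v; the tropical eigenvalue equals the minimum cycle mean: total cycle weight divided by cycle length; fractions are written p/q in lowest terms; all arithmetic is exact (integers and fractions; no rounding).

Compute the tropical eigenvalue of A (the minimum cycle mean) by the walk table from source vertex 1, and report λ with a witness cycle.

q=0: [∞, 0, ∞, ∞, ∞]
q=1: [∞, -5, ∞, -5, 9]
q=2: [29, -12, ∞, -10, 4]
q=3: [24, -17, 37, -17, -3]
q=4: [17, -24, 32, -22, -8]
q=5: [12, -29, 25, -29, -15]
Optimal cycle mean attained by: cycle 1->3->1, total (-5) + (-7), length 2.
Answer: λ = -6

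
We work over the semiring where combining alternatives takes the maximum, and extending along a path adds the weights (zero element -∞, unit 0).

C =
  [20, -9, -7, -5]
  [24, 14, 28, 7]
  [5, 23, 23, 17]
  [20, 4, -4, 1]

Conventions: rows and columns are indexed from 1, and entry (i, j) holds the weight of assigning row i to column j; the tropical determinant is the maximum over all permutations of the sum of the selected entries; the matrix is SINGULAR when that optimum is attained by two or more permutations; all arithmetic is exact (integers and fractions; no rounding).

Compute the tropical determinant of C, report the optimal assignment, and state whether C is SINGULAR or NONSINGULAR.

σ = (1, 2, 3, 4): 20 + 14 + 23 + 1 = 58
σ = (1, 2, 4, 3): 20 + 14 + 17 + (-4) = 47
σ = (1, 3, 2, 4): 20 + 28 + 23 + 1 = 72
σ = (1, 3, 4, 2): 20 + 28 + 17 + 4 = 69
σ = (1, 4, 2, 3): 20 + 7 + 23 + (-4) = 46
σ = (1, 4, 3, 2): 20 + 7 + 23 + 4 = 54
σ = (2, 1, 3, 4): (-9) + 24 + 23 + 1 = 39
σ = (2, 1, 4, 3): (-9) + 24 + 17 + (-4) = 28
σ = (2, 3, 1, 4): (-9) + 28 + 5 + 1 = 25
σ = (2, 3, 4, 1): (-9) + 28 + 17 + 20 = 56
σ = (2, 4, 1, 3): (-9) + 7 + 5 + (-4) = -1
σ = (2, 4, 3, 1): (-9) + 7 + 23 + 20 = 41
σ = (3, 1, 2, 4): (-7) + 24 + 23 + 1 = 41
σ = (3, 1, 4, 2): (-7) + 24 + 17 + 4 = 38
σ = (3, 2, 1, 4): (-7) + 14 + 5 + 1 = 13
σ = (3, 2, 4, 1): (-7) + 14 + 17 + 20 = 44
σ = (3, 4, 1, 2): (-7) + 7 + 5 + 4 = 9
σ = (3, 4, 2, 1): (-7) + 7 + 23 + 20 = 43
σ = (4, 1, 2, 3): (-5) + 24 + 23 + (-4) = 38
σ = (4, 1, 3, 2): (-5) + 24 + 23 + 4 = 46
σ = (4, 2, 1, 3): (-5) + 14 + 5 + (-4) = 10
σ = (4, 2, 3, 1): (-5) + 14 + 23 + 20 = 52
σ = (4, 3, 1, 2): (-5) + 28 + 5 + 4 = 32
σ = (4, 3, 2, 1): (-5) + 28 + 23 + 20 = 66
Optimal value attained by: σ = (1, 3, 2, 4).
Answer: det⊕(C) = 72; verdict: NONSINGULAR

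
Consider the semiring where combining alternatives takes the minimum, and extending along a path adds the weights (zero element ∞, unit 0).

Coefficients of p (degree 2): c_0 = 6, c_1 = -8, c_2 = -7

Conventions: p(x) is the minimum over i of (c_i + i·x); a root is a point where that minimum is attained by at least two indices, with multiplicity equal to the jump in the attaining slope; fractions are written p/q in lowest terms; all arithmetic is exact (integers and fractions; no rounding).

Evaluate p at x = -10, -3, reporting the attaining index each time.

p(-10) = min(6+0·(-10)=6, -8+1·(-10)=-18, -7+2·(-10)=-27) = -27 (attained by i=2)
p(-3) = min(6+0·(-3)=6, -8+1·(-3)=-11, -7+2·(-3)=-13) = -13 (attained by i=2)
Answer: p(-10) = -27; p(-3) = -13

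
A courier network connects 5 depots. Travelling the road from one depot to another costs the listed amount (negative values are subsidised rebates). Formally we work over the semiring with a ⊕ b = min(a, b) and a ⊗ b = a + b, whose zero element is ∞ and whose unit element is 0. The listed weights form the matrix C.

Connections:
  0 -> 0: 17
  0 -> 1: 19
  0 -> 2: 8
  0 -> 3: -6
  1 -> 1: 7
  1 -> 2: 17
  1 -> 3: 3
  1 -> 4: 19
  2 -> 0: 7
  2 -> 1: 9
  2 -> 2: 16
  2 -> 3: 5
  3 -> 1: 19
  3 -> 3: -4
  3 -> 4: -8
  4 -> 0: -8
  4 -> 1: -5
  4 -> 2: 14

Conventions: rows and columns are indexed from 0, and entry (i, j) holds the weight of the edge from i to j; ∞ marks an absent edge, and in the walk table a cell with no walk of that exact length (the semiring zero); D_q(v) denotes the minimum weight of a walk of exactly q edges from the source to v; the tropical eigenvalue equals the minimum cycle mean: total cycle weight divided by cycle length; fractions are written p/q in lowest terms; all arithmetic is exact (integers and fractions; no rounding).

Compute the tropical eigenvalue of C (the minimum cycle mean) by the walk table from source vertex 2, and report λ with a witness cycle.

q=0: [∞, ∞, 0, ∞, ∞]
q=1: [7, 9, 16, 5, ∞]
q=2: [23, 16, 15, 1, -3]
q=3: [-11, -8, 11, -3, -7]
q=4: [-15, -12, -3, -17, -11]
q=5: [-19, -16, -7, -21, -25]
Optimal cycle mean attained by: cycle 0->3->4->0, total (-6) + (-8) + (-8), length 3.
Answer: λ = -22/3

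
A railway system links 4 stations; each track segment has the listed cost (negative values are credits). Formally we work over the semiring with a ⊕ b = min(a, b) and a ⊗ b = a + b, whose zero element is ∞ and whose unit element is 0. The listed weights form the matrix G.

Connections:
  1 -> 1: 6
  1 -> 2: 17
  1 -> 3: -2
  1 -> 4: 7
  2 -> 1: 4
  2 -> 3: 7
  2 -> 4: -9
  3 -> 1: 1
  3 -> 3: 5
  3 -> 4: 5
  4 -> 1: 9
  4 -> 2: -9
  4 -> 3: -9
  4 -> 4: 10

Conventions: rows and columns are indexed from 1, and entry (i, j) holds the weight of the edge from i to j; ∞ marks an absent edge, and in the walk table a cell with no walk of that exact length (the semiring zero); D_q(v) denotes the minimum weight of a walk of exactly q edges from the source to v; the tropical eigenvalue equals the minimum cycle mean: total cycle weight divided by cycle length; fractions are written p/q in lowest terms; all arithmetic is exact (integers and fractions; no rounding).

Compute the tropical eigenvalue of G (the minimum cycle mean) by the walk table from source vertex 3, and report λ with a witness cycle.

q=0: [∞, ∞, 0, ∞]
q=1: [1, ∞, 5, 5]
q=2: [6, -4, -4, 8]
q=3: [-3, -1, -1, -13]
q=4: [-4, -22, -22, -10]
Optimal cycle mean attained by: cycle 2->4->2, total (-9) + (-9), length 2.
Answer: λ = -9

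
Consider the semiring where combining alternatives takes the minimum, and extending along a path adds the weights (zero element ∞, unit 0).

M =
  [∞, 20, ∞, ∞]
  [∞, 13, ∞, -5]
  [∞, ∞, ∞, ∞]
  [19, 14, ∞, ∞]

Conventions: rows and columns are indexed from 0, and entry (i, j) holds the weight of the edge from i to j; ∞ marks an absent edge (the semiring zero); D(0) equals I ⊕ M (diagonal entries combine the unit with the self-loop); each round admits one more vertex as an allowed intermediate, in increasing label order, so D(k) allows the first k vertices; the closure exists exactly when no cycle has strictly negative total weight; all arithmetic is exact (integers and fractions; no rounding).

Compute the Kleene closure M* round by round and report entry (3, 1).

D(0):
  [0, 20, ∞, ∞]
  [∞, 0, ∞, -5]
  [∞, ∞, 0, ∞]
  [19, 14, ∞, 0]
D(1):
  [0, 20, ∞, ∞]
  [∞, 0, ∞, -5]
  [∞, ∞, 0, ∞]
  [19, 14, ∞, 0]
D(2):
  [0, 20, ∞, 15]
  [∞, 0, ∞, -5]
  [∞, ∞, 0, ∞]
  [19, 14, ∞, 0]
D(3):
  [0, 20, ∞, 15]
  [∞, 0, ∞, -5]
  [∞, ∞, 0, ∞]
  [19, 14, ∞, 0]
D(4):
  [0, 20, ∞, 15]
  [14, 0, ∞, -5]
  [∞, ∞, 0, ∞]
  [19, 14, ∞, 0]
Answer: M*[3][1] = 14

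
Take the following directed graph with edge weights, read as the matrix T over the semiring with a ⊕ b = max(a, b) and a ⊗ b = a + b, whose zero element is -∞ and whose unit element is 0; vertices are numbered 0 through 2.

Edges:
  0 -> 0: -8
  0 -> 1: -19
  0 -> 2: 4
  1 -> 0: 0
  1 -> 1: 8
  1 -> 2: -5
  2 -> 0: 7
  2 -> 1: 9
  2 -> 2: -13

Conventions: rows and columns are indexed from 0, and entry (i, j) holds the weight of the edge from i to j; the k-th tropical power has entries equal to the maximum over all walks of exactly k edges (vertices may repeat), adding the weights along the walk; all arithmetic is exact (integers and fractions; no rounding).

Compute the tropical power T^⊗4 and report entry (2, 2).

T^⊗2:
  [11, 13, -4]
  [8, 16, 4]
  [9, 17, 11]
T^⊗3:
  [13, 21, 15]
  [16, 24, 12]
  [18, 25, 13]
T^⊗4:
  [22, 29, 17]
  [24, 32, 20]
  [25, 33, 22]
Key observation: the optimum is the walk 2->0->2->0->2, with weight 7 + 4 + 7 + 4 = 22.
Optimal value attained by: walk 2->0->2->0->2.
Answer: (T^⊗4)[2][2] = 22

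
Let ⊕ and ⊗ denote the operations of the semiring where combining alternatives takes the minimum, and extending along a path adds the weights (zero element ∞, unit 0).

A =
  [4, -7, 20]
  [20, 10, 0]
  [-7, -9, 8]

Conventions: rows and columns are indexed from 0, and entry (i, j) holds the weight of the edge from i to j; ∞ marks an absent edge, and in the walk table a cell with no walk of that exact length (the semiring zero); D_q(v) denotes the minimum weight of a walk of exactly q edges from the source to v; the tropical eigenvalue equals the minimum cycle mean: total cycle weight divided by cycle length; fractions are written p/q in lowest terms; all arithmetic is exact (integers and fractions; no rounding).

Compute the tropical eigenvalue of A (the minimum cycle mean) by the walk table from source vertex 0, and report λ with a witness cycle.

q=0: [0, ∞, ∞]
q=1: [4, -7, 20]
q=2: [8, -3, -7]
q=3: [-14, -16, -3]
Optimal cycle mean attained by: cycle 0->1->2->0, total (-7) + 0 + (-7), length 3.
Answer: λ = -14/3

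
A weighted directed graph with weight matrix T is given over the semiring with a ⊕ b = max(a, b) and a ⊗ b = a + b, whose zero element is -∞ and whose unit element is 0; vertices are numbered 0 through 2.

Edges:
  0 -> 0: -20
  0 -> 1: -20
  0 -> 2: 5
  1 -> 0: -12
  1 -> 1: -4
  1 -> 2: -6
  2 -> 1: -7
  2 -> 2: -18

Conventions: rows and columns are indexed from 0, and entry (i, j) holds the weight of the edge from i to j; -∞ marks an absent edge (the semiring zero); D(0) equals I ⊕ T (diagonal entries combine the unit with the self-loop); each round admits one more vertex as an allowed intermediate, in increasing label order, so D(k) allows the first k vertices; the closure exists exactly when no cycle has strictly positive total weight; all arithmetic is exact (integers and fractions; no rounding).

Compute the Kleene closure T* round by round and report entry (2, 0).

D(0):
  [0, -20, 5]
  [-12, 0, -6]
  [-∞, -7, 0]
D(1):
  [0, -20, 5]
  [-12, 0, -6]
  [-∞, -7, 0]
D(2):
  [0, -20, 5]
  [-12, 0, -6]
  [-19, -7, 0]
D(3):
  [0, -2, 5]
  [-12, 0, -6]
  [-19, -7, 0]
Answer: T*[2][0] = -19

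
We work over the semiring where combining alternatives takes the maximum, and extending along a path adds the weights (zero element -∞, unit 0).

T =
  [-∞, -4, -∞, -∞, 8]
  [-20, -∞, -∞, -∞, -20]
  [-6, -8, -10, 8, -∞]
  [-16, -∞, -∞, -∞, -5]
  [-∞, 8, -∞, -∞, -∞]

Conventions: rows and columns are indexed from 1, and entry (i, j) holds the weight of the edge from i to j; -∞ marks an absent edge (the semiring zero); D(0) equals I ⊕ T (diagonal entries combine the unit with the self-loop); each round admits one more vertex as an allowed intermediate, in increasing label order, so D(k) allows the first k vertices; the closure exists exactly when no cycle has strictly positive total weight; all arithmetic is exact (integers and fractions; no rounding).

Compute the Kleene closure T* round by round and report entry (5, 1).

D(0):
  [0, -4, -∞, -∞, 8]
  [-20, 0, -∞, -∞, -20]
  [-6, -8, 0, 8, -∞]
  [-16, -∞, -∞, 0, -5]
  [-∞, 8, -∞, -∞, 0]
D(1):
  [0, -4, -∞, -∞, 8]
  [-20, 0, -∞, -∞, -12]
  [-6, -8, 0, 8, 2]
  [-16, -20, -∞, 0, -5]
  [-∞, 8, -∞, -∞, 0]
D(2):
  [0, -4, -∞, -∞, 8]
  [-20, 0, -∞, -∞, -12]
  [-6, -8, 0, 8, 2]
  [-16, -20, -∞, 0, -5]
  [-12, 8, -∞, -∞, 0]
D(3):
  [0, -4, -∞, -∞, 8]
  [-20, 0, -∞, -∞, -12]
  [-6, -8, 0, 8, 2]
  [-16, -20, -∞, 0, -5]
  [-12, 8, -∞, -∞, 0]
D(4):
  [0, -4, -∞, -∞, 8]
  [-20, 0, -∞, -∞, -12]
  [-6, -8, 0, 8, 3]
  [-16, -20, -∞, 0, -5]
  [-12, 8, -∞, -∞, 0]
D(5):
  [0, 16, -∞, -∞, 8]
  [-20, 0, -∞, -∞, -12]
  [-6, 11, 0, 8, 3]
  [-16, 3, -∞, 0, -5]
  [-12, 8, -∞, -∞, 0]
Answer: T*[5][1] = -12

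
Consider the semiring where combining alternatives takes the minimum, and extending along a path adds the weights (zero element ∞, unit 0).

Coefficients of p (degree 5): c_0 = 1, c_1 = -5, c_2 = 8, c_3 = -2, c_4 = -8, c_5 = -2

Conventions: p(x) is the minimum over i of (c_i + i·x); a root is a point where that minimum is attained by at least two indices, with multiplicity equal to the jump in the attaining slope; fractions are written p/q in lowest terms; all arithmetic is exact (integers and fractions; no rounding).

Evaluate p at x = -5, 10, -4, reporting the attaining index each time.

p(-5) = min(1+0·(-5)=1, -5+1·(-5)=-10, 8+2·(-5)=-2, -2+3·(-5)=-17, -8+4·(-5)=-28, -2+5·(-5)=-27) = -28 (attained by i=4)
p(10) = min(1+0·10=1, -5+1·10=5, 8+2·10=28, -2+3·10=28, -8+4·10=32, -2+5·10=48) = 1 (attained by i=0)
p(-4) = min(1+0·(-4)=1, -5+1·(-4)=-9, 8+2·(-4)=0, -2+3·(-4)=-14, -8+4·(-4)=-24, -2+5·(-4)=-22) = -24 (attained by i=4)
Answer: p(-5) = -28; p(10) = 1; p(-4) = -24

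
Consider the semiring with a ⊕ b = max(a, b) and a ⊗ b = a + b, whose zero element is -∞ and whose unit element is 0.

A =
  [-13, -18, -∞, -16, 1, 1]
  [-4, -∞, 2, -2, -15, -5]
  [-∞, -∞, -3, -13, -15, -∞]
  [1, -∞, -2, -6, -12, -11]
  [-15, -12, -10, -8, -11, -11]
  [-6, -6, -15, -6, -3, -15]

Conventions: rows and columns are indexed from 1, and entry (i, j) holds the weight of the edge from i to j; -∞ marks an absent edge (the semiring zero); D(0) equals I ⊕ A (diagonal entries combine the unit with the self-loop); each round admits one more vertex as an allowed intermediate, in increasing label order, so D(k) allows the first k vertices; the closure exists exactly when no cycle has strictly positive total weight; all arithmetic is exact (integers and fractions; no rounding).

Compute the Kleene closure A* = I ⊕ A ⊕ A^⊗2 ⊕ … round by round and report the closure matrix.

D(0):
  [0, -18, -∞, -16, 1, 1]
  [-4, 0, 2, -2, -15, -5]
  [-∞, -∞, 0, -13, -15, -∞]
  [1, -∞, -2, 0, -12, -11]
  [-15, -12, -10, -8, 0, -11]
  [-6, -6, -15, -6, -3, 0]
D(1):
  [0, -18, -∞, -16, 1, 1]
  [-4, 0, 2, -2, -3, -3]
  [-∞, -∞, 0, -13, -15, -∞]
  [1, -17, -2, 0, 2, 2]
  [-15, -12, -10, -8, 0, -11]
  [-6, -6, -15, -6, -3, 0]
D(2):
  [0, -18, -16, -16, 1, 1]
  [-4, 0, 2, -2, -3, -3]
  [-∞, -∞, 0, -13, -15, -∞]
  [1, -17, -2, 0, 2, 2]
  [-15, -12, -10, -8, 0, -11]
  [-6, -6, -4, -6, -3, 0]
D(3):
  [0, -18, -16, -16, 1, 1]
  [-4, 0, 2, -2, -3, -3]
  [-∞, -∞, 0, -13, -15, -∞]
  [1, -17, -2, 0, 2, 2]
  [-15, -12, -10, -8, 0, -11]
  [-6, -6, -4, -6, -3, 0]
D(4):
  [0, -18, -16, -16, 1, 1]
  [-1, 0, 2, -2, 0, 0]
  [-12, -30, 0, -13, -11, -11]
  [1, -17, -2, 0, 2, 2]
  [-7, -12, -10, -8, 0, -6]
  [-5, -6, -4, -6, -3, 0]
D(5):
  [0, -11, -9, -7, 1, 1]
  [-1, 0, 2, -2, 0, 0]
  [-12, -23, 0, -13, -11, -11]
  [1, -10, -2, 0, 2, 2]
  [-7, -12, -10, -8, 0, -6]
  [-5, -6, -4, -6, -3, 0]
D(6):
  [0, -5, -3, -5, 1, 1]
  [-1, 0, 2, -2, 0, 0]
  [-12, -17, 0, -13, -11, -11]
  [1, -4, -2, 0, 2, 2]
  [-7, -12, -10, -8, 0, -6]
  [-5, -6, -4, -6, -3, 0]
Answer: A* = [[0, -5, -3, -5, 1, 1], [-1, 0, 2, -2, 0, 0], [-12, -17, 0, -13, -11, -11], [1, -4, -2, 0, 2, 2], [-7, -12, -10, -8, 0, -6], [-5, -6, -4, -6, -3, 0]]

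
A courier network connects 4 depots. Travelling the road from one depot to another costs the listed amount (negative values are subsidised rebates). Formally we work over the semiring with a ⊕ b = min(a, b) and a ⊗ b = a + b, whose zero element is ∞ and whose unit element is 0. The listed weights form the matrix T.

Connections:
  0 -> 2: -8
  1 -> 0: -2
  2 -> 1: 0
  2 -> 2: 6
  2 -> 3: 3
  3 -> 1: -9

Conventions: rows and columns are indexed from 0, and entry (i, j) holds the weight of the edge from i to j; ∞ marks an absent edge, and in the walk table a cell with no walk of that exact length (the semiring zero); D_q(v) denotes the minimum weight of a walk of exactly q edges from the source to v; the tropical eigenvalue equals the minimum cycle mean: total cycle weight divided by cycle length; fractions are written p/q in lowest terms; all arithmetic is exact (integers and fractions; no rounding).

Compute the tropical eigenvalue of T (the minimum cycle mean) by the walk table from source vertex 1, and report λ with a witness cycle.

q=0: [∞, 0, ∞, ∞]
q=1: [-2, ∞, ∞, ∞]
q=2: [∞, ∞, -10, ∞]
q=3: [∞, -10, -4, -7]
q=4: [-12, -16, 2, -1]
Optimal cycle mean attained by: cycle 0->2->3->1->0, total (-8) + 3 + (-9) + (-2), length 4.
Answer: λ = -4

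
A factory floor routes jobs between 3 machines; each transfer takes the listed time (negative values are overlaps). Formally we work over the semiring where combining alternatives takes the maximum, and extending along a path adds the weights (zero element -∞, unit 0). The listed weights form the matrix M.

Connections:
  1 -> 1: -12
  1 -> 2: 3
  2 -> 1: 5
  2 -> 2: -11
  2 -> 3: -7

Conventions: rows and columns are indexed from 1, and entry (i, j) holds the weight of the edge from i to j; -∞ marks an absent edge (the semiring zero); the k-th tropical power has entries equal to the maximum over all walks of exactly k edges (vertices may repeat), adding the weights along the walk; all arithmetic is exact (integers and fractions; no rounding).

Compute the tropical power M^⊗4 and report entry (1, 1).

M^⊗2:
  [8, -8, -4]
  [-6, 8, -18]
  [-∞, -∞, -∞]
M^⊗3:
  [-3, 11, -15]
  [13, -3, 1]
  [-∞, -∞, -∞]
M^⊗4:
  [16, 0, 4]
  [2, 16, -10]
  [-∞, -∞, -∞]
Key observation: the optimum is the walk 1->2->1->2->1, with weight 3 + 5 + 3 + 5 = 16.
Optimal value attained by: walk 1->2->1->2->1.
Answer: (M^⊗4)[1][1] = 16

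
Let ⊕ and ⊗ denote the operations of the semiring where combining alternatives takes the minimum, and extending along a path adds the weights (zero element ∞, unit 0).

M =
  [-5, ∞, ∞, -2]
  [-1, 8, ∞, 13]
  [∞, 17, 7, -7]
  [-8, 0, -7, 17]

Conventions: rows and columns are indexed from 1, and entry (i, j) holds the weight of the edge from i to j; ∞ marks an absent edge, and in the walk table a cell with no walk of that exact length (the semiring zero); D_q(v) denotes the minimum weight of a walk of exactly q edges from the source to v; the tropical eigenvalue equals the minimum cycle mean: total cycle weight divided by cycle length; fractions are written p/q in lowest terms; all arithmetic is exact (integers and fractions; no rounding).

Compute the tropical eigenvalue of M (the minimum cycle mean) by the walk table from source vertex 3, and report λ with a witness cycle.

q=0: [∞, ∞, 0, ∞]
q=1: [∞, 17, 7, -7]
q=2: [-15, -7, -14, 0]
q=3: [-20, 0, -7, -21]
q=4: [-29, -21, -28, -22]
Optimal cycle mean attained by: cycle 3->4->3, total (-7) + (-7), length 2.
Answer: λ = -7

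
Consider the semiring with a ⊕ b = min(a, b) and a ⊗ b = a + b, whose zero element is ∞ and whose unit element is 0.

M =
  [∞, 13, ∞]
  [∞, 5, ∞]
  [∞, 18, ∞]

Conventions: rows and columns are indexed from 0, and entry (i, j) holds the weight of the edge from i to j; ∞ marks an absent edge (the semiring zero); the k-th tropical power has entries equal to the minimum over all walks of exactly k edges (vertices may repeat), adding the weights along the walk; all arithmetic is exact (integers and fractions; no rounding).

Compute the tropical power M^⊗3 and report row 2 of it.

M^⊗2:
  [∞, 18, ∞]
  [∞, 10, ∞]
  [∞, 23, ∞]
M^⊗3:
  [∞, 23, ∞]
  [∞, 15, ∞]
  [∞, 28, ∞]
Answer: row 2 of M^⊗3 = [∞, 28, ∞]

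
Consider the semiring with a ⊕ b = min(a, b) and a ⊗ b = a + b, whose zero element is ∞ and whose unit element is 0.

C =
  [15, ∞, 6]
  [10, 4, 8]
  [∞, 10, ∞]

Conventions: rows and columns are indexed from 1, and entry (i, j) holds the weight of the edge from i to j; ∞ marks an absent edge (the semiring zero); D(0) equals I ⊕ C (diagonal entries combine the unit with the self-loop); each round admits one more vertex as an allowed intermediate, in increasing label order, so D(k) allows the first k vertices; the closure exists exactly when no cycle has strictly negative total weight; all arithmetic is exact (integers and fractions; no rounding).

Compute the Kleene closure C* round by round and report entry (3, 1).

D(0):
  [0, ∞, 6]
  [10, 0, 8]
  [∞, 10, 0]
D(1):
  [0, ∞, 6]
  [10, 0, 8]
  [∞, 10, 0]
D(2):
  [0, ∞, 6]
  [10, 0, 8]
  [20, 10, 0]
D(3):
  [0, 16, 6]
  [10, 0, 8]
  [20, 10, 0]
Answer: C*[3][1] = 20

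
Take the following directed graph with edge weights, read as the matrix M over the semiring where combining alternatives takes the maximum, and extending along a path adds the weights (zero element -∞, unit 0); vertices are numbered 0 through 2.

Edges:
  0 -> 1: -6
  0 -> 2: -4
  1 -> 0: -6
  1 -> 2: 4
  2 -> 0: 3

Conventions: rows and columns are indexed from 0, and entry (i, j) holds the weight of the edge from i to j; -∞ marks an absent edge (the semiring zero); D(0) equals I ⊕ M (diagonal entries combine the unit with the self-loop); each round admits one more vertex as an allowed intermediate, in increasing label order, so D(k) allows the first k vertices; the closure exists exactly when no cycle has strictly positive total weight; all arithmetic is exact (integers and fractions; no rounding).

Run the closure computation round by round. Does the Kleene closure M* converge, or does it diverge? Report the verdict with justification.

D(0):
  [0, -6, -4]
  [-6, 0, 4]
  [3, -∞, 0]
D(1):
  [0, -6, -4]
  [-6, 0, 4]
  [3, -3, 0]
Detection: at round 2, diagonal entry (2, 2) turns strictly positive.
Key observation: the cycle 2->0->1->2 has total weight 3 + (-6) + 4, which is strictly positive.
Answer: DIVERGES — positive cycle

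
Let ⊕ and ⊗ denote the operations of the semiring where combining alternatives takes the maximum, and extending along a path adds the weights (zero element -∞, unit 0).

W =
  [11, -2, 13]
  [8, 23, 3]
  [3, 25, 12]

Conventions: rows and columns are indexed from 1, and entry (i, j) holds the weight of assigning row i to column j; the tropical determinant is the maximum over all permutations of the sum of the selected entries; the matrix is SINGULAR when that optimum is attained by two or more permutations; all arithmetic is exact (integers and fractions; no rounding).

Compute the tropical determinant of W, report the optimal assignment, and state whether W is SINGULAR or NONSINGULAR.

σ = (1, 2, 3): 11 + 23 + 12 = 46
σ = (1, 3, 2): 11 + 3 + 25 = 39
σ = (2, 1, 3): (-2) + 8 + 12 = 18
σ = (2, 3, 1): (-2) + 3 + 3 = 4
σ = (3, 1, 2): 13 + 8 + 25 = 46
σ = (3, 2, 1): 13 + 23 + 3 = 39
Optimal value attained by: σ = (1, 2, 3).
Answer: det⊕(W) = 46; verdict: SINGULAR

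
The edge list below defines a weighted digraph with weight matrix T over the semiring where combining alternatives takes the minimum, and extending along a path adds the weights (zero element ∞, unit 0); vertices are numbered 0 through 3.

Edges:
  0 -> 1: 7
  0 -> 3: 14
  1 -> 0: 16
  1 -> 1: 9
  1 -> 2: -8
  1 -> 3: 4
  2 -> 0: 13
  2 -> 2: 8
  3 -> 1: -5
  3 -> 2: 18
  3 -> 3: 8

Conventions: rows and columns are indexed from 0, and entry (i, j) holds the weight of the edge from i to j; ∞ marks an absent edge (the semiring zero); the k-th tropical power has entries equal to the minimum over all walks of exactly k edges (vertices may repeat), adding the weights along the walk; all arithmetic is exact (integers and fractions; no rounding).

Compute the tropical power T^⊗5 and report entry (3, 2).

T^⊗2:
  [23, 9, -1, 11]
  [5, -1, 0, 12]
  [21, 20, 16, 27]
  [11, 3, -13, -1]
T^⊗3:
  [12, 6, 1, 13]
  [13, 7, -9, 3]
  [29, 22, 12, 24]
  [0, -6, -5, 7]
T^⊗4:
  [14, 8, -2, 10]
  [4, -2, -1, 11]
  [25, 19, 14, 26]
  [8, 2, -14, -2]
T^⊗5:
  [11, 5, 0, 12]
  [12, 6, -10, 2]
  [27, 21, 11, 23]
  [-1, -7, -6, 6]
Key observation: the optimum is the walk 3->1->3->1->2->2, with weight (-5) + 4 + (-5) + (-8) + 8 = -6.
Optimal value attained by: walk 3->1->3->1->2->2.
Answer: (T^⊗5)[3][2] = -6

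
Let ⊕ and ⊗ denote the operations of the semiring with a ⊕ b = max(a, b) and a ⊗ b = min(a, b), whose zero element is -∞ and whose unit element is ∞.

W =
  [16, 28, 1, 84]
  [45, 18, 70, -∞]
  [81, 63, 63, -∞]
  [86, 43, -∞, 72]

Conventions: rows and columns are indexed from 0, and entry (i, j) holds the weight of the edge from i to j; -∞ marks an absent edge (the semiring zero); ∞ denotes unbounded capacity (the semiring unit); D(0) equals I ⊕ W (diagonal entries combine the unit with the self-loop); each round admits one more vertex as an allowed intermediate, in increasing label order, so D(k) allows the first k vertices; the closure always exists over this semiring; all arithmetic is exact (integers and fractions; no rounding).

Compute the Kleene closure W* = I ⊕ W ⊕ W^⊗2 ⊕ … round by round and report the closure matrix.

D(0):
  [∞, 28, 1, 84]
  [45, ∞, 70, -∞]
  [81, 63, ∞, -∞]
  [86, 43, -∞, ∞]
D(1):
  [∞, 28, 1, 84]
  [45, ∞, 70, 45]
  [81, 63, ∞, 81]
  [86, 43, 1, ∞]
D(2):
  [∞, 28, 28, 84]
  [45, ∞, 70, 45]
  [81, 63, ∞, 81]
  [86, 43, 43, ∞]
D(3):
  [∞, 28, 28, 84]
  [70, ∞, 70, 70]
  [81, 63, ∞, 81]
  [86, 43, 43, ∞]
D(4):
  [∞, 43, 43, 84]
  [70, ∞, 70, 70]
  [81, 63, ∞, 81]
  [86, 43, 43, ∞]
Answer: W* = [[∞, 43, 43, 84], [70, ∞, 70, 70], [81, 63, ∞, 81], [86, 43, 43, ∞]]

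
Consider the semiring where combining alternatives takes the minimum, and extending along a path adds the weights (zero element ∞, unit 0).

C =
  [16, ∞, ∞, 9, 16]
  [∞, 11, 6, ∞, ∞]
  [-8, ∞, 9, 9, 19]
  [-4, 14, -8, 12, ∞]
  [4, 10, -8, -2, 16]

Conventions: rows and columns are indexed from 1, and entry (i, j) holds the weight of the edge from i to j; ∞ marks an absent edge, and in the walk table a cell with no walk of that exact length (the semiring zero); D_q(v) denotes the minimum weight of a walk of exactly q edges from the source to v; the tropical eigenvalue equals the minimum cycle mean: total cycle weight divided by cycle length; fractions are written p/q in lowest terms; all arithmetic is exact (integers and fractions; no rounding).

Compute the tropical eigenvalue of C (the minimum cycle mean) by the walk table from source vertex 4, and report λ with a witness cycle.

q=0: [∞, ∞, ∞, 0, ∞]
q=1: [-4, 14, -8, 12, ∞]
q=2: [-16, 25, 1, 1, 11]
q=3: [-7, 15, -7, -7, 0]
q=4: [-15, 7, -15, -2, 9]
q=5: [-23, 12, -10, -6, 1]
Optimal cycle mean attained by: cycle 1->4->3->1, total 9 + (-8) + (-8), length 3.
Answer: λ = -7/3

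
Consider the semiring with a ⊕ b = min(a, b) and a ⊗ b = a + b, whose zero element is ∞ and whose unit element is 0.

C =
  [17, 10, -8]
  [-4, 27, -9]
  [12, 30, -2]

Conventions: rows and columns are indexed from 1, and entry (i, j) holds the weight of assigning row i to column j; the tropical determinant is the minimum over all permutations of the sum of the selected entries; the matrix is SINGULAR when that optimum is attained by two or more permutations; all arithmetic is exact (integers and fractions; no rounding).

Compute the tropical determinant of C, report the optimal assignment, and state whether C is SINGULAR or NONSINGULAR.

σ = (1, 2, 3): 17 + 27 + (-2) = 42
σ = (1, 3, 2): 17 + (-9) + 30 = 38
σ = (2, 1, 3): 10 + (-4) + (-2) = 4
σ = (2, 3, 1): 10 + (-9) + 12 = 13
σ = (3, 1, 2): (-8) + (-4) + 30 = 18
σ = (3, 2, 1): (-8) + 27 + 12 = 31
Optimal value attained by: σ = (2, 1, 3).
Answer: det⊕(C) = 4; verdict: NONSINGULAR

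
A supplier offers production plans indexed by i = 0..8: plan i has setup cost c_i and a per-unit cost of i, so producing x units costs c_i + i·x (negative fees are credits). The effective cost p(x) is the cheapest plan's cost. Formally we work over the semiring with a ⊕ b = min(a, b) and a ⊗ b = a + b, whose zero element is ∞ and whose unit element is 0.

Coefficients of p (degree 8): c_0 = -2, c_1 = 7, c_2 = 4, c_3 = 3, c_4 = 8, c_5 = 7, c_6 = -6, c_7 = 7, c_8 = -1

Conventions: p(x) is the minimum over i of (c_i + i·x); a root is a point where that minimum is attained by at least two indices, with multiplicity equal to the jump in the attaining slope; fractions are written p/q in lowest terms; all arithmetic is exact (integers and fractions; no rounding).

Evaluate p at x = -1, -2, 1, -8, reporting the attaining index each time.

p(-1) = min(-2+0·(-1)=-2, 7+1·(-1)=6, 4+2·(-1)=2, 3+3·(-1)=0, 8+4·(-1)=4, 7+5·(-1)=2, -6+6·(-1)=-12, 7+7·(-1)=0, -1+8·(-1)=-9) = -12 (attained by i=6)
p(-2) = min(-2+0·(-2)=-2, 7+1·(-2)=5, 4+2·(-2)=0, 3+3·(-2)=-3, 8+4·(-2)=0, 7+5·(-2)=-3, -6+6·(-2)=-18, 7+7·(-2)=-7, -1+8·(-2)=-17) = -18 (attained by i=6)
p(1) = min(-2+0·1=-2, 7+1·1=8, 4+2·1=6, 3+3·1=6, 8+4·1=12, 7+5·1=12, -6+6·1=0, 7+7·1=14, -1+8·1=7) = -2 (attained by i=0)
p(-8) = min(-2+0·(-8)=-2, 7+1·(-8)=-1, 4+2·(-8)=-12, 3+3·(-8)=-21, 8+4·(-8)=-24, 7+5·(-8)=-33, -6+6·(-8)=-54, 7+7·(-8)=-49, -1+8·(-8)=-65) = -65 (attained by i=8)
Answer: p(-1) = -12; p(-2) = -18; p(1) = -2; p(-8) = -65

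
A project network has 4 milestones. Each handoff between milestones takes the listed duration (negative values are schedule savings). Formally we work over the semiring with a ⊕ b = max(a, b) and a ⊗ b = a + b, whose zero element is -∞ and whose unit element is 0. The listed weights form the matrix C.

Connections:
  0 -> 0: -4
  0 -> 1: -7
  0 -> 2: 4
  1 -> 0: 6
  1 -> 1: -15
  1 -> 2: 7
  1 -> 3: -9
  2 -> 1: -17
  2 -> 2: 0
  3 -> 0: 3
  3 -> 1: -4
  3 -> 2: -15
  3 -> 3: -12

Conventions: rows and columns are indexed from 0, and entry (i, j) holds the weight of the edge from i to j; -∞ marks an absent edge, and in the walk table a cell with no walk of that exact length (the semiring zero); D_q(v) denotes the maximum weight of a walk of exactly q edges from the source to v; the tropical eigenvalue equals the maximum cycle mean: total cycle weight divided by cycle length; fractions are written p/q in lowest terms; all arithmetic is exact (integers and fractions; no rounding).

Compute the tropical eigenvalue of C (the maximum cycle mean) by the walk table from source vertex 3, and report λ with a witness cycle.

q=0: [-∞, -∞, -∞, 0]
q=1: [3, -4, -15, -12]
q=2: [2, -4, 7, -13]
q=3: [2, -5, 7, -13]
q=4: [1, -5, 7, -14]
Optimal cycle mean attained by: cycle 2->2, total 0, length 1.
Answer: λ = 0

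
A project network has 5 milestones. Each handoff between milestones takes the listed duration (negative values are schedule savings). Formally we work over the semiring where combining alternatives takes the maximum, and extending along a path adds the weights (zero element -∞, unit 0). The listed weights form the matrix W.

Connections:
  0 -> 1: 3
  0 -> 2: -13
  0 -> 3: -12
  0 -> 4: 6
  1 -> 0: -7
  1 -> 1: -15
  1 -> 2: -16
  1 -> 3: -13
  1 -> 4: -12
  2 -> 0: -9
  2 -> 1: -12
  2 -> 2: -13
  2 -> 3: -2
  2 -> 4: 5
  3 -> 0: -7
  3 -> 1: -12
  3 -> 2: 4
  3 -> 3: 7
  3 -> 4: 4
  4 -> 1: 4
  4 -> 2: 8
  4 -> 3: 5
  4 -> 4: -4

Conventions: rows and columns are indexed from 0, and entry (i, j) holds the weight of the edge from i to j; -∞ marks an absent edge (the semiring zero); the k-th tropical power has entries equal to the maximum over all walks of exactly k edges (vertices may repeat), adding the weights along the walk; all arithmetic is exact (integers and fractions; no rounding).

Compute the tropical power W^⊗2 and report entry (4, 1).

W^⊗2:
  [-4, 10, 14, 11, 2]
  [-20, -4, -4, -6, -1]
  [-9, 9, 13, 10, 2]
  [0, 8, 12, 14, 11]
  [-1, 0, 9, 12, 13]
Key observation: the optimum is the walk 4->4->1, with weight (-4) + 4 = 0.
Optimal value attained by: walk 4->4->1.
Answer: (W^⊗2)[4][1] = 0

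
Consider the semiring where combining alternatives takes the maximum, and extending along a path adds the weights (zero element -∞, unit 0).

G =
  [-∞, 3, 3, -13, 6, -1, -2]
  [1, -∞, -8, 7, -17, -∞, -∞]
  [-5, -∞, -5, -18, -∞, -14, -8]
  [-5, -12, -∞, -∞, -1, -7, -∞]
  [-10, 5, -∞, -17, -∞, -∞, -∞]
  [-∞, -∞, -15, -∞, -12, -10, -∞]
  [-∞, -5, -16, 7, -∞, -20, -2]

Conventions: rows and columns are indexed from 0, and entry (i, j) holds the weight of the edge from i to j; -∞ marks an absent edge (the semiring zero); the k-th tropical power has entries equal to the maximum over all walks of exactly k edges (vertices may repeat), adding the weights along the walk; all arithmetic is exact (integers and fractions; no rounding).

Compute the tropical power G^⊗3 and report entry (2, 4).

G^⊗2:
  [4, 11, -2, 10, -13, -11, -4]
  [2, 4, 4, -12, 7, 0, -1]
  [-10, -2, -2, -1, 1, -6, -7]
  [-11, 4, -2, -5, 1, -6, -7]
  [6, -7, -3, 12, -4, -11, -12]
  [-20, -7, -20, -29, -22, -20, -23]
  [2, -5, -13, 5, 6, 0, -4]
G^⊗3:
  [12, 7, 7, 18, 10, 3, 2]
  [5, 12, 5, 11, 8, 1, 0]
  [-1, 6, -7, 5, -2, -8, -9]
  [5, 6, -4, 11, -5, -12, -9]
  [7, 9, 9, 0, 12, 5, 4]
  [-6, -17, -15, 0, -14, -21, -22]
  [0, 11, 5, 3, 8, 1, 0]
Key observation: the optimum is the walk 2->6->3->4, with weight (-8) + 7 + (-1) = -2.
Optimal value attained by: walk 2->6->3->4.
Answer: (G^⊗3)[2][4] = -2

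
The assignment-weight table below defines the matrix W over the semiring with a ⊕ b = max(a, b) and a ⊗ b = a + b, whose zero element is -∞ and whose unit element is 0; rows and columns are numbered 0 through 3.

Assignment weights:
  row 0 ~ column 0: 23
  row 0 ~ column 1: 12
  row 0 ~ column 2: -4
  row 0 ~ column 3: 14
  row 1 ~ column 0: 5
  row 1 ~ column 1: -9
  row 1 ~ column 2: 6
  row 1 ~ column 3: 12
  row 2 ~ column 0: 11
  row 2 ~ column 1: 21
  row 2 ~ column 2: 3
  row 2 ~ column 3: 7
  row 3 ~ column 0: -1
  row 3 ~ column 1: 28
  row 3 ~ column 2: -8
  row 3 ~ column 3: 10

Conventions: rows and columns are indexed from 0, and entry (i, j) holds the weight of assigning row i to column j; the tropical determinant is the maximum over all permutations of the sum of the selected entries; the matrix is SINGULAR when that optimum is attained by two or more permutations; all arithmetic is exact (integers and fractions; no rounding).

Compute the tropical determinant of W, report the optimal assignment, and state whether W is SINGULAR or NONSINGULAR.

σ = (0, 1, 2, 3): 23 + (-9) + 3 + 10 = 27
σ = (0, 1, 3, 2): 23 + (-9) + 7 + (-8) = 13
σ = (0, 2, 1, 3): 23 + 6 + 21 + 10 = 60
σ = (0, 2, 3, 1): 23 + 6 + 7 + 28 = 64
σ = (0, 3, 1, 2): 23 + 12 + 21 + (-8) = 48
σ = (0, 3, 2, 1): 23 + 12 + 3 + 28 = 66
σ = (1, 0, 2, 3): 12 + 5 + 3 + 10 = 30
σ = (1, 0, 3, 2): 12 + 5 + 7 + (-8) = 16
σ = (1, 2, 0, 3): 12 + 6 + 11 + 10 = 39
σ = (1, 2, 3, 0): 12 + 6 + 7 + (-1) = 24
σ = (1, 3, 0, 2): 12 + 12 + 11 + (-8) = 27
σ = (1, 3, 2, 0): 12 + 12 + 3 + (-1) = 26
σ = (2, 0, 1, 3): (-4) + 5 + 21 + 10 = 32
σ = (2, 0, 3, 1): (-4) + 5 + 7 + 28 = 36
σ = (2, 1, 0, 3): (-4) + (-9) + 11 + 10 = 8
σ = (2, 1, 3, 0): (-4) + (-9) + 7 + (-1) = -7
σ = (2, 3, 0, 1): (-4) + 12 + 11 + 28 = 47
σ = (2, 3, 1, 0): (-4) + 12 + 21 + (-1) = 28
σ = (3, 0, 1, 2): 14 + 5 + 21 + (-8) = 32
σ = (3, 0, 2, 1): 14 + 5 + 3 + 28 = 50
σ = (3, 1, 0, 2): 14 + (-9) + 11 + (-8) = 8
σ = (3, 1, 2, 0): 14 + (-9) + 3 + (-1) = 7
σ = (3, 2, 0, 1): 14 + 6 + 11 + 28 = 59
σ = (3, 2, 1, 0): 14 + 6 + 21 + (-1) = 40
Optimal value attained by: σ = (0, 3, 2, 1).
Answer: det⊕(W) = 66; verdict: NONSINGULAR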